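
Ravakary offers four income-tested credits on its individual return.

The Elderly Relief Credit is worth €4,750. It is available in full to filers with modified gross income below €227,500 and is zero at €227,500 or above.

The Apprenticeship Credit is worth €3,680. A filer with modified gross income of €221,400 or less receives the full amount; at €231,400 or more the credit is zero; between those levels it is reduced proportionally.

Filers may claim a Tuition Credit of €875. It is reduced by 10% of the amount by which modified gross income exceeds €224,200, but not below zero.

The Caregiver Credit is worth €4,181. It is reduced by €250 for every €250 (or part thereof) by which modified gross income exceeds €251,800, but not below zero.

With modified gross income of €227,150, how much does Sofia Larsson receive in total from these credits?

€11,075

Elderly Relief Credit: €227,150 is below the €227,500 cutoff, so the full €4,750 applies.
Apprenticeship Credit: €227,150 is €5,750 into a €10,000 phase-out range, leaving 4,250/10,000 of the credit: €3,680 × 4,250/10,000 = €1,564.
Tuition Credit: 10% of the €2,950 excess over €224,200 is €295; credit = €875 − €295 = €580.
Caregiver Credit: €227,150 is at or below the €251,800 threshold, so the full €4,181 applies.
Total: €4,750 + €1,564 + €580 + €4,181 = €11,075.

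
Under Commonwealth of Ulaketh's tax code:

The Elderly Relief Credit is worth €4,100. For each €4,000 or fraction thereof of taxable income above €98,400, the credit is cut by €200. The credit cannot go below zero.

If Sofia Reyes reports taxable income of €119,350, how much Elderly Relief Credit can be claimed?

€2,900

Elderly Relief Credit: income exceeds €98,400 by €20,950, which is 6 full-or-partial €4,000 increments; reduction = 6 × €200 = €1,200, leaving €2,900.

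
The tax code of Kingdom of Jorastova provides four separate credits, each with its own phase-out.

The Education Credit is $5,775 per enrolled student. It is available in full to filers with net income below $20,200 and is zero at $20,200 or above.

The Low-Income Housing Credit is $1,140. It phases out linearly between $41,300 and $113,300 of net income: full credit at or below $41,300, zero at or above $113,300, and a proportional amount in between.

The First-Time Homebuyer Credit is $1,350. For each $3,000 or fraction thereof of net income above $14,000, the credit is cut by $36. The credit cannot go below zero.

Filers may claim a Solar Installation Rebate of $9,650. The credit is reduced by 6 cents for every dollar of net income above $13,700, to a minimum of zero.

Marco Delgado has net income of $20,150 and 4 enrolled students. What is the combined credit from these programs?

Education Credit: base = 4 × $5,775 = $23,100. $20,150 is below the $20,200 cutoff, so the full $23,100 applies.
Low-Income Housing Credit: $20,150 is at or below the $41,300 threshold, so the full $1,140 applies.
First-Time Homebuyer Credit: income exceeds $14,000 by $6,150, which is 3 full-or-partial $3,000 increments; reduction = 3 × $36 = $108, leaving $1,242.
Solar Installation Rebate: 6% of the $6,450 excess over $13,700 is $387; credit = $9,650 − $387 = $9,263.
Total: $23,100 + $1,140 + $1,242 + $9,263 = $34,745.

$34,745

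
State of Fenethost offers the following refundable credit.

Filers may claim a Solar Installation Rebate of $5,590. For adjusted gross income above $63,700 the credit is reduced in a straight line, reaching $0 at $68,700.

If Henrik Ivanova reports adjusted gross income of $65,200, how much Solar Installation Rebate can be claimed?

Solar Installation Rebate: $65,200 is $1,500 into a $5,000 phase-out range, leaving 3,500/5,000 of the credit: $5,590 × 3,500/5,000 = $3,913.

$3,913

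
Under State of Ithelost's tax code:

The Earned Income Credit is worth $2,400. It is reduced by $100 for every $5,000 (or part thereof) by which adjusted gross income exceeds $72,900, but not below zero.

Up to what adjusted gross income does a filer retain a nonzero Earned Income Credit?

After 23 increments the reduction is 23 × $100 = $2,300, leaving $100; one more increment wipes it out. Increment 23 ends at excess 23 × $5,000 = $115,000, so the highest qualifying income is $72,900 + $115,000 = $187,900.

$187,900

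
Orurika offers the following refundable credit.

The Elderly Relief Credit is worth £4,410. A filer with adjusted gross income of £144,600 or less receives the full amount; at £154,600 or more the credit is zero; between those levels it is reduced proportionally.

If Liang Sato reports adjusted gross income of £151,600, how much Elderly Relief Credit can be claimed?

Elderly Relief Credit: £151,600 is £7,000 into a £10,000 phase-out range, leaving 3,000/10,000 of the credit: £4,410 × 3,000/10,000 = £1,323.

£1,323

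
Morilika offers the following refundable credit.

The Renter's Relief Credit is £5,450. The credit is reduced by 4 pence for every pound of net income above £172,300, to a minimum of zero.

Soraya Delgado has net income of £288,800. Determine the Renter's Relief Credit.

£790

Renter's Relief Credit: 4% of the £116,500 excess over £172,300 is £4,660; credit = £5,450 − £4,660 = £790.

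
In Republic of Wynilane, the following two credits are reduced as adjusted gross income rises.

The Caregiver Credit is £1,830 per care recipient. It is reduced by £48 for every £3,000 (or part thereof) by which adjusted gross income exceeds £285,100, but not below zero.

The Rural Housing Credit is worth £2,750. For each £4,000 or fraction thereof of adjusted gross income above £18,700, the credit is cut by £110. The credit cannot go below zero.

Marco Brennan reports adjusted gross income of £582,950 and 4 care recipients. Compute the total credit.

Caregiver Credit: base = 4 × £1,830 = £7,320. income exceeds £285,100 by £297,850, which is 100 full-or-partial £3,000 increments; reduction = 100 × £48 = £4,800, leaving £2,520.
Rural Housing Credit: income exceeds £18,700 by £564,250 → 142 increments × £110 = £15,620 ≥ base, so the credit is £0.
Total: £2,520 + £0 = £2,520.

£2,520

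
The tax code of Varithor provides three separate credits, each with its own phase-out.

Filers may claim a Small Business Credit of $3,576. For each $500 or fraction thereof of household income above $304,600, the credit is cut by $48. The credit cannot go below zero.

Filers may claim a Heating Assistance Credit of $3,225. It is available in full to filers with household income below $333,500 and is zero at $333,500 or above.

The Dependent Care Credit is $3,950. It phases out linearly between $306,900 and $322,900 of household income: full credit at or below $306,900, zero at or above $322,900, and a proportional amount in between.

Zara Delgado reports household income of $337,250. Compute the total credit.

$408

Small Business Credit: income exceeds $304,600 by $32,650, which is 66 full-or-partial $500 increments; reduction = 66 × $48 = $3,168, leaving $408.
Heating Assistance Credit: $337,250 meets or exceeds the $333,500 cutoff, so the credit is $0.
Dependent Care Credit: $337,250 is at or above $322,900, so the credit is $0.
Total: $408 + $0 + $0 = $408.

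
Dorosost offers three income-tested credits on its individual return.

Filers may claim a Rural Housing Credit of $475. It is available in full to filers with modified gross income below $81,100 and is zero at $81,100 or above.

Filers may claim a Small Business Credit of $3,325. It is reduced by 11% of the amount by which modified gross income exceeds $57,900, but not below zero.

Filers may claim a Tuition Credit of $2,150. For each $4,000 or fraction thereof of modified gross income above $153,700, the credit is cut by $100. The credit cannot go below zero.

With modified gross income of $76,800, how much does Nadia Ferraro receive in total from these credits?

Rural Housing Credit: $76,800 is below the $81,100 cutoff, so the full $475 applies.
Small Business Credit: 11% of the $18,900 excess over $57,900 is $2,079; credit = $3,325 − $2,079 = $1,246.
Tuition Credit: $76,800 is at or below the $153,700 threshold, so the full $2,150 applies.
Total: $475 + $1,246 + $2,150 = $3,871.

$3,871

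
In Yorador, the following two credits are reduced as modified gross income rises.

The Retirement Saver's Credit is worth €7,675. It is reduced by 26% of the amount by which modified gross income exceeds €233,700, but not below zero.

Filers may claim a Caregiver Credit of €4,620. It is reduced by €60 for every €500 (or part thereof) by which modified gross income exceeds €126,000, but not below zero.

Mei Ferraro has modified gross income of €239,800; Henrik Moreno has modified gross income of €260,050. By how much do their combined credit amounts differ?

Mei (€239,800): Retirement Saver's Credit: 26% of the €6,100 excess over €233,700 is €1,586; credit = €7,675 − €1,586 = €6,089. Caregiver Credit: income exceeds €126,000 by €113,800 → 228 increments × €60 = €13,680 ≥ base, so the credit is €0. total €6,089 + €0 = €6,089
Henrik (€260,050): Retirement Saver's Credit: 26% of the €26,350 excess over €233,700 is €6,851; credit = €7,675 − €6,851 = €824. Caregiver Credit: income exceeds €126,000 by €134,050 → 269 increments × €60 = €16,140 ≥ base, so the credit is €0. total €824 + €0 = €824
Difference: |€6,089 − €824| = €5,265.

€5,265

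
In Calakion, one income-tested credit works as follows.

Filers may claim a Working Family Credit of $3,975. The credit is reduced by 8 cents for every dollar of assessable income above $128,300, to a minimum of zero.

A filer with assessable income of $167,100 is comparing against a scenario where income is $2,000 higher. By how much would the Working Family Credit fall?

At $167,100 — 8% of the $38,800 excess over $128,300 is $3,104; credit = $3,975 − $3,104 = $871.
At $169,100 — 8% of the $40,800 excess over $128,300 is $3,264; credit = $3,975 − $3,264 = $711.
Lost: $871 − $711 = $160.

$160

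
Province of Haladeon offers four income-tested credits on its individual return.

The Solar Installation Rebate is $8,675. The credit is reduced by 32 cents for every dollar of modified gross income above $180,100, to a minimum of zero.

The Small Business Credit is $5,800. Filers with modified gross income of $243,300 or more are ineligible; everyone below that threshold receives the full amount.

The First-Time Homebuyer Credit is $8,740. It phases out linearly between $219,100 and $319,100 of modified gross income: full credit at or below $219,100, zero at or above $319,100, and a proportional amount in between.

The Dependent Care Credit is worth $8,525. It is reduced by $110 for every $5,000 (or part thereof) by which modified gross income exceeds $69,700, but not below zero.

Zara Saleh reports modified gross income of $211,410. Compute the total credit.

Solar Installation Rebate: 32% of the $31,310 excess over $180,100 is $10,019.20 ≥ base, so the credit is $0.
Small Business Credit: $211,410 is below the $243,300 cutoff, so the full $5,800 applies.
First-Time Homebuyer Credit: $211,410 is at or below the $219,100 threshold, so the full $8,740 applies.
Dependent Care Credit: income exceeds $69,700 by $141,710, which is 29 full-or-partial $5,000 increments; reduction = 29 × $110 = $3,190, leaving $5,335.
Total: $0 + $5,800 + $8,740 + $5,335 = $19,875.

$19,875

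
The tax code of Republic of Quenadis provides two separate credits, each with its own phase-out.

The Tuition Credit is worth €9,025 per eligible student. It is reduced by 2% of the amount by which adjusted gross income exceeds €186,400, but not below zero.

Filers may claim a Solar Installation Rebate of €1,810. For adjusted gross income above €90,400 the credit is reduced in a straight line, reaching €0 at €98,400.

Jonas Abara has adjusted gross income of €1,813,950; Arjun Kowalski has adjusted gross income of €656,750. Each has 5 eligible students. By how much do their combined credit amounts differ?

Jonas (€1,813,950): Tuition Credit: base = 5 × €9,025 = €45,125. 2% of the €1,627,550 excess over €186,400 is €32,551; credit = €45,125 − €32,551 = €12,574. Solar Installation Rebate: €1,813,950 is at or above €98,400, so the credit is €0. total €12,574 + €0 = €12,574
Arjun (€656,750): Tuition Credit: base = 5 × €9,025 = €45,125. 2% of the €470,350 excess over €186,400 is €9,407; credit = €45,125 − €9,407 = €35,718. Solar Installation Rebate: €656,750 is at or above €98,400, so the credit is €0. total €35,718 + €0 = €35,718
Difference: |€12,574 − €35,718| = €23,144.

€23,144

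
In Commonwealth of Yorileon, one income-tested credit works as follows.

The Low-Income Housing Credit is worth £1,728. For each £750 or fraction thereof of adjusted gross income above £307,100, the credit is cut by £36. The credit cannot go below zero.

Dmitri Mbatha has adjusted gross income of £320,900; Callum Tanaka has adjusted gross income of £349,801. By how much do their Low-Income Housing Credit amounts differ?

Dmitri (£320,900): Low-Income Housing Credit: income exceeds £307,100 by £13,800, which is 19 full-or-partial £750 increments; reduction = 19 × £36 = £684, leaving £1,044.
Callum (£349,801): Low-Income Housing Credit: income exceeds £307,100 by £42,701 → 57 increments × £36 = £2,052 ≥ base, so the credit is £0.
Difference: |£1,044 − £0| = £1,044.

£1,044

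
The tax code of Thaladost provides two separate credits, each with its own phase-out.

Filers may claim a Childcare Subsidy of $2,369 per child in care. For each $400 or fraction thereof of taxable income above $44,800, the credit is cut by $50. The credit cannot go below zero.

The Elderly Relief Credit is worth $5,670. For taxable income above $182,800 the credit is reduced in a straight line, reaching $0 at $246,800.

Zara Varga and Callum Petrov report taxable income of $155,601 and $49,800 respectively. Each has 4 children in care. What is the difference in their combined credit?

$8,826

Zara ($155,601): Childcare Subsidy: base = 4 × $2,369 = $9,476. income exceeds $44,800 by $110,801 → 278 increments × $50 = $13,900 ≥ base, so the credit is $0. Elderly Relief Credit: $155,601 is at or below the $182,800 threshold, so the full $5,670 applies. total $0 + $5,670 = $5,670
Callum ($49,800): Childcare Subsidy: base = 4 × $2,369 = $9,476. income exceeds $44,800 by $5,000, which is 13 full-or-partial $400 increments; reduction = 13 × $50 = $650, leaving $8,826. Elderly Relief Credit: $49,800 is at or below the $182,800 threshold, so the full $5,670 applies. total $8,826 + $5,670 = $14,496
Difference: |$5,670 − $14,496| = $8,826.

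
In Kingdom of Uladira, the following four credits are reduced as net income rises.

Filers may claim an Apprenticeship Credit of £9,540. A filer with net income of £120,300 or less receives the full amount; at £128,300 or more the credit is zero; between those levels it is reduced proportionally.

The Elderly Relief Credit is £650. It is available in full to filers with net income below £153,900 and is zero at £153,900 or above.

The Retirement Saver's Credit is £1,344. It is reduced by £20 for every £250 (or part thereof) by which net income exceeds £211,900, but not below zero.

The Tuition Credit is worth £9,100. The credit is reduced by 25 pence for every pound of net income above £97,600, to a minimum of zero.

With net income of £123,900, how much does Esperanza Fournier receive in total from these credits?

Apprenticeship Credit: £123,900 is £3,600 into a £8,000 phase-out range, leaving 4,400/8,000 of the credit: £9,540 × 4,400/8,000 = £5,247.
Elderly Relief Credit: £123,900 is below the £153,900 cutoff, so the full £650 applies.
Retirement Saver's Credit: £123,900 is at or below the £211,900 threshold, so the full £1,344 applies.
Tuition Credit: 25% of the £26,300 excess over £97,600 is £6,575; credit = £9,100 − £6,575 = £2,525.
Total: £5,247 + £650 + £1,344 + £2,525 = £9,766.

£9,766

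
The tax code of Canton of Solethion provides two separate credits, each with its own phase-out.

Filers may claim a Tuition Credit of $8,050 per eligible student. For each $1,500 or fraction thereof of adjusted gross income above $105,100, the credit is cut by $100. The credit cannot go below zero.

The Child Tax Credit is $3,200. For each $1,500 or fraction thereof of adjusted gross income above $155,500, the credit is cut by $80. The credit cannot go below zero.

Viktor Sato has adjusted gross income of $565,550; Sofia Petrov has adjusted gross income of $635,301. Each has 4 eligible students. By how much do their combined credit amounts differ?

$1,500

Viktor ($565,550): Tuition Credit: base = 4 × $8,050 = $32,200. income exceeds $105,100 by $460,450, which is 307 full-or-partial $1,500 increments; reduction = 307 × $100 = $30,700, leaving $1,500. Child Tax Credit: income exceeds $155,500 by $410,050 → 274 increments × $80 = $21,920 ≥ base, so the credit is $0. total $1,500 + $0 = $1,500
Sofia ($635,301): Tuition Credit: base = 4 × $8,050 = $32,200. income exceeds $105,100 by $530,201 → 354 increments × $100 = $35,400 ≥ base, so the credit is $0. Child Tax Credit: income exceeds $155,500 by $479,801 → 320 increments × $80 = $25,600 ≥ base, so the credit is $0. total $0 + $0 = $0
Difference: |$1,500 − $0| = $1,500.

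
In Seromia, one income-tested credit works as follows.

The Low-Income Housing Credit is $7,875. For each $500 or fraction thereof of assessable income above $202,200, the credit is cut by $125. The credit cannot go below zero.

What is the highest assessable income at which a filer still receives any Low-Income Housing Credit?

After 62 increments the reduction is 62 × $125 = $7,750, leaving $125; one more increment wipes it out. Increment 62 ends at excess 62 × $500 = $31,000, so the highest qualifying income is $202,200 + $31,000 = $233,200.

$233,200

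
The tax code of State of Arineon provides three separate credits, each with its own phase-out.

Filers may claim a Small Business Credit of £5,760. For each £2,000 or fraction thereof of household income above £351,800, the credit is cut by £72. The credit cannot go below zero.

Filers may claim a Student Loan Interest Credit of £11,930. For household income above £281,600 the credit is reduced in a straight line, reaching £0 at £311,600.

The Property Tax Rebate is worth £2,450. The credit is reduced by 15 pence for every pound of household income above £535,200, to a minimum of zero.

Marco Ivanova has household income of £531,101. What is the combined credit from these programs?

Small Business Credit: income exceeds £351,800 by £179,301 → 90 increments × £72 = £6,480 ≥ base, so the credit is £0.
Student Loan Interest Credit: £531,101 is at or above £311,600, so the credit is £0.
Property Tax Rebate: £531,101 is at or below the £535,200 threshold, so the full £2,450 applies.
Total: £0 + £0 + £2,450 = £2,450.

£2,450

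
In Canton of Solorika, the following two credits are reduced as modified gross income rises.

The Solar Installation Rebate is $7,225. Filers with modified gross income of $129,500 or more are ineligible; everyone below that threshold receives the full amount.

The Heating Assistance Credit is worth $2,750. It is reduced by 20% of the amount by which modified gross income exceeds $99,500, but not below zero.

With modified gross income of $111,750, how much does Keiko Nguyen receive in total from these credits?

Solar Installation Rebate: $111,750 is below the $129,500 cutoff, so the full $7,225 applies.
Heating Assistance Credit: 20% of the $12,250 excess over $99,500 is $2,450; credit = $2,750 − $2,450 = $300.
Total: $7,225 + $300 = $7,525.

$7,525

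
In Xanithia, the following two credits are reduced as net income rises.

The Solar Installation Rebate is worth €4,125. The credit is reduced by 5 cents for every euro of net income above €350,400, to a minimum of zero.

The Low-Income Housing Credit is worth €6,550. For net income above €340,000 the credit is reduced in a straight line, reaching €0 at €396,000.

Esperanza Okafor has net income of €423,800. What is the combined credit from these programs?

€455

Solar Installation Rebate: 5% of the €73,400 excess over €350,400 is €3,670; credit = €4,125 − €3,670 = €455.
Low-Income Housing Credit: €423,800 is at or above €396,000, so the credit is €0.
Total: €455 + €0 = €455.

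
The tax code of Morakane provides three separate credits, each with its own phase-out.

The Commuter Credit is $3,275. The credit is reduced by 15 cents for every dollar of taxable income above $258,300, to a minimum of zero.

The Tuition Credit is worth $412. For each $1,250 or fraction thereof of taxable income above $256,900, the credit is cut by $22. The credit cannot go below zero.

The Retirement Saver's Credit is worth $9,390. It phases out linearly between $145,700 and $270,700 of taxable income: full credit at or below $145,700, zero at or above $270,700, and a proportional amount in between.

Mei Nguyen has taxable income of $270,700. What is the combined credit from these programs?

Commuter Credit: 15% of the $12,400 excess over $258,300 is $1,860; credit = $3,275 − $1,860 = $1,415.
Tuition Credit: income exceeds $256,900 by $13,800, which is 12 full-or-partial $1,250 increments; reduction = 12 × $22 = $264, leaving $148.
Retirement Saver's Credit: $270,700 is at or above $270,700, so the credit is $0.
Total: $1,415 + $148 + $0 = $1,563.

$1,563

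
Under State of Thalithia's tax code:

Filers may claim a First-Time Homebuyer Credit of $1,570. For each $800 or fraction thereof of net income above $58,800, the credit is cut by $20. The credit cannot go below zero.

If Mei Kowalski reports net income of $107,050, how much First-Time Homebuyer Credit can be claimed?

$350

First-Time Homebuyer Credit: income exceeds $58,800 by $48,250, which is 61 full-or-partial $800 increments; reduction = 61 × $20 = $1,220, leaving $350.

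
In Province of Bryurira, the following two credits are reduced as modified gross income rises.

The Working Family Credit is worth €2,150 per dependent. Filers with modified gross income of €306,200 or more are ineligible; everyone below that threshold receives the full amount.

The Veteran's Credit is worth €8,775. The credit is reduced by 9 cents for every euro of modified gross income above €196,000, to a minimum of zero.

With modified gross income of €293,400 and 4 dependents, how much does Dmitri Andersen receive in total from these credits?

€8,609

Working Family Credit: base = 4 × €2,150 = €8,600. €293,400 is below the €306,200 cutoff, so the full €8,600 applies.
Veteran's Credit: 9% of the €97,400 excess over €196,000 is €8,766; credit = €8,775 − €8,766 = €9.
Total: €8,600 + €9 = €8,609.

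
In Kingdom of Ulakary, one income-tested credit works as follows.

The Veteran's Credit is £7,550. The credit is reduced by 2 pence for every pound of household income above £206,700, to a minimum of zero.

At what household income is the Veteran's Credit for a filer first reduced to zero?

The credit falls by 2% of each pound above £206,700, so it reaches zero when the excess is £7,550 / 2% = £377,500: income = £206,700 + £377,500 = £584,200.

£584,200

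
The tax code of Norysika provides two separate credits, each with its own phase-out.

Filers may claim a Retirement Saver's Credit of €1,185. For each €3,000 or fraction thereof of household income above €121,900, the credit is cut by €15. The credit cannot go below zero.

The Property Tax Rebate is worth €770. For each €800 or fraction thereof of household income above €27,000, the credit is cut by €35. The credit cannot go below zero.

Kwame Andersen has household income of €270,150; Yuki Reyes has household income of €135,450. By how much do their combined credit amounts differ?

€675

Kwame (€270,150): Retirement Saver's Credit: income exceeds €121,900 by €148,250, which is 50 full-or-partial €3,000 increments; reduction = 50 × €15 = €750, leaving €435. Property Tax Rebate: income exceeds €27,000 by €243,150 → 304 increments × €35 = €10,640 ≥ base, so the credit is €0. total €435 + €0 = €435
Yuki (€135,450): Retirement Saver's Credit: income exceeds €121,900 by €13,550, which is 5 full-or-partial €3,000 increments; reduction = 5 × €15 = €75, leaving €1,110. Property Tax Rebate: income exceeds €27,000 by €108,450 → 136 increments × €35 = €4,760 ≥ base, so the credit is €0. total €1,110 + €0 = €1,110
Difference: |€435 − €1,110| = €675.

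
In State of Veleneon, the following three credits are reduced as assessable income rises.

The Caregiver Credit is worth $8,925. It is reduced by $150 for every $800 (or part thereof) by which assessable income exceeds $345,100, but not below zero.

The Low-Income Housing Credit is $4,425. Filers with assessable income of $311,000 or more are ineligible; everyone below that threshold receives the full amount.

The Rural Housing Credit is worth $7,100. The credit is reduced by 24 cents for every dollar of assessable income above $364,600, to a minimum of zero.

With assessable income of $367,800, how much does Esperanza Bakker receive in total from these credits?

Caregiver Credit: income exceeds $345,100 by $22,700, which is 29 full-or-partial $800 increments; reduction = 29 × $150 = $4,350, leaving $4,575.
Low-Income Housing Credit: $367,800 meets or exceeds the $311,000 cutoff, so the credit is $0.
Rural Housing Credit: 24% of the $3,200 excess over $364,600 is $768; credit = $7,100 − $768 = $6,332.
Total: $4,575 + $0 + $6,332 = $10,907.

$10,907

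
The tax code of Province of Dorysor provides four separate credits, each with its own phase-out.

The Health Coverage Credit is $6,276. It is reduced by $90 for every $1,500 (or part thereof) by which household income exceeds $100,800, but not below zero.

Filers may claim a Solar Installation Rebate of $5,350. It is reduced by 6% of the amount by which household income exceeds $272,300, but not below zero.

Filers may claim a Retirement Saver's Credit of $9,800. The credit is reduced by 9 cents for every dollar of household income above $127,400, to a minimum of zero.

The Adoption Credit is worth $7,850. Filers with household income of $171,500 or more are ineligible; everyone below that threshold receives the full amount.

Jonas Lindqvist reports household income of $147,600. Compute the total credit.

Health Coverage Credit: income exceeds $100,800 by $46,800, which is 32 full-or-partial $1,500 increments; reduction = 32 × $90 = $2,880, leaving $3,396.
Solar Installation Rebate: $147,600 is at or below the $272,300 threshold, so the full $5,350 applies.
Retirement Saver's Credit: 9% of the $20,200 excess over $127,400 is $1,818; credit = $9,800 − $1,818 = $7,982.
Adoption Credit: $147,600 is below the $171,500 cutoff, so the full $7,850 applies.
Total: $3,396 + $5,350 + $7,982 + $7,850 = $24,578.

$24,578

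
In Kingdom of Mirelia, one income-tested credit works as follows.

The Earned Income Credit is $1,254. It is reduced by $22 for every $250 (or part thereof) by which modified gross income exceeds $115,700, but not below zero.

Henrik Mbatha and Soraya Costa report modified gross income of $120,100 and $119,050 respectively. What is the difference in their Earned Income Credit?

Henrik ($120,100): Earned Income Credit: income exceeds $115,700 by $4,400, which is 18 full-or-partial $250 increments; reduction = 18 × $22 = $396, leaving $858.
Soraya ($119,050): Earned Income Credit: income exceeds $115,700 by $3,350, which is 14 full-or-partial $250 increments; reduction = 14 × $22 = $308, leaving $946.
Difference: |$858 − $946| = $88.

$88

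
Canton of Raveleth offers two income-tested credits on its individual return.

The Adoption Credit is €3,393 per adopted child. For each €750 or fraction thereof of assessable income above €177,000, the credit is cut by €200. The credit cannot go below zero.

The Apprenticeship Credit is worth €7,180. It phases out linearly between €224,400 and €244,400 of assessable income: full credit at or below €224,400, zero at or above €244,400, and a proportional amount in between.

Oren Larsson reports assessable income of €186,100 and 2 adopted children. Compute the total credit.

Adoption Credit: base = 2 × €3,393 = €6,786. income exceeds €177,000 by €9,100, which is 13 full-or-partial €750 increments; reduction = 13 × €200 = €2,600, leaving €4,186.
Apprenticeship Credit: €186,100 is at or below the €224,400 threshold, so the full €7,180 applies.
Total: €4,186 + €7,180 = €11,366.

€11,366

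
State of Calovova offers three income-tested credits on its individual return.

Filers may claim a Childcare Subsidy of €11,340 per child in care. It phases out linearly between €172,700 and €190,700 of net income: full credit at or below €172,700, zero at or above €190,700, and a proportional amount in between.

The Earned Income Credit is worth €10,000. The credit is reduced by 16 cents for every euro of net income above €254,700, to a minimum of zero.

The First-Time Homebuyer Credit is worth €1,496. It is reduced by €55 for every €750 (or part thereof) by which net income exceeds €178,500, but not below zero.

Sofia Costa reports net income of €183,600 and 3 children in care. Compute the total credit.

Childcare Subsidy: base = 3 × €11,340 = €34,020. €183,600 is €10,900 into a €18,000 phase-out range, leaving 7,100/18,000 of the credit: €34,020 × 7,100/18,000 = €13,419.
Earned Income Credit: €183,600 is at or below the €254,700 threshold, so the full €10,000 applies.
First-Time Homebuyer Credit: income exceeds €178,500 by €5,100, which is 7 full-or-partial €750 increments; reduction = 7 × €55 = €385, leaving €1,111.
Total: €13,419 + €10,000 + €1,111 = €24,530.

€24,530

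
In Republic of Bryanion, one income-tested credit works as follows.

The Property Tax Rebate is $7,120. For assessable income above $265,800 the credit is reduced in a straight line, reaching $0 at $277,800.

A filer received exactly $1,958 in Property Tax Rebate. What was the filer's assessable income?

$1,958 is 1,958/7,120 of the full $7,120, so 5,162/7,120 of the $12,000 range has been used: income = $265,800 + $12,000 × 5,162/7,120 = $274,500.

$274,500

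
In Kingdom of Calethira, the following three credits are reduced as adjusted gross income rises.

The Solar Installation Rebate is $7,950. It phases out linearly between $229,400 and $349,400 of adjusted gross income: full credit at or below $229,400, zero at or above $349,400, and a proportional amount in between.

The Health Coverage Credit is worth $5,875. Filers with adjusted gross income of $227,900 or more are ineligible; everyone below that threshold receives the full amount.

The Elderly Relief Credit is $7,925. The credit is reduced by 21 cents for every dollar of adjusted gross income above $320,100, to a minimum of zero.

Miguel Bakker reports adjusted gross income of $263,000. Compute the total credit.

$13,649

Solar Installation Rebate: $263,000 is $33,600 into a $120,000 phase-out range, leaving 86,400/120,000 of the credit: $7,950 × 86,400/120,000 = $5,724.
Health Coverage Credit: $263,000 meets or exceeds the $227,900 cutoff, so the credit is $0.
Elderly Relief Credit: $263,000 is at or below the $320,100 threshold, so the full $7,925 applies.
Total: $5,724 + $0 + $7,925 = $13,649.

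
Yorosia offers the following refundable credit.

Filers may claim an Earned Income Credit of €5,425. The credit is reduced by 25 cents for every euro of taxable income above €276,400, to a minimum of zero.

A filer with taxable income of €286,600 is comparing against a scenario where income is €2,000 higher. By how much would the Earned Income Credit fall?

€500

At €286,600 — 25% of the €10,200 excess over €276,400 is €2,550; credit = €5,425 − €2,550 = €2,875.
At €288,600 — 25% of the €12,200 excess over €276,400 is €3,050; credit = €5,425 − €3,050 = €2,375.
Lost: €2,875 − €2,375 = €500.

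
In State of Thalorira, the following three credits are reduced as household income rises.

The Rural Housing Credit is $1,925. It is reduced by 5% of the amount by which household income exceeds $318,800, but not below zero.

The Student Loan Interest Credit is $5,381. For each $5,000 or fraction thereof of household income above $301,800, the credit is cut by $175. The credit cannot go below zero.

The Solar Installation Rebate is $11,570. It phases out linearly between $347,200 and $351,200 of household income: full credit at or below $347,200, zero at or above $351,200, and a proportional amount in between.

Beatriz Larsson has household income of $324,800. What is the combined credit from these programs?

$17,701

Rural Housing Credit: 5% of the $6,000 excess over $318,800 is $300; credit = $1,925 − $300 = $1,625.
Student Loan Interest Credit: income exceeds $301,800 by $23,000, which is 5 full-or-partial $5,000 increments; reduction = 5 × $175 = $875, leaving $4,506.
Solar Installation Rebate: $324,800 is at or below the $347,200 threshold, so the full $11,570 applies.
Total: $1,625 + $4,506 + $11,570 = $17,701.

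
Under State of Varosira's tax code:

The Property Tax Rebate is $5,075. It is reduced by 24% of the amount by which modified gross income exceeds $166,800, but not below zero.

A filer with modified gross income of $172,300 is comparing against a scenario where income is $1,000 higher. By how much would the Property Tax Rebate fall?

At $172,300 — 24% of the $5,500 excess over $166,800 is $1,320; credit = $5,075 − $1,320 = $3,755.
At $173,300 — 24% of the $6,500 excess over $166,800 is $1,560; credit = $5,075 − $1,560 = $3,515.
Lost: $3,755 − $3,515 = $240.

$240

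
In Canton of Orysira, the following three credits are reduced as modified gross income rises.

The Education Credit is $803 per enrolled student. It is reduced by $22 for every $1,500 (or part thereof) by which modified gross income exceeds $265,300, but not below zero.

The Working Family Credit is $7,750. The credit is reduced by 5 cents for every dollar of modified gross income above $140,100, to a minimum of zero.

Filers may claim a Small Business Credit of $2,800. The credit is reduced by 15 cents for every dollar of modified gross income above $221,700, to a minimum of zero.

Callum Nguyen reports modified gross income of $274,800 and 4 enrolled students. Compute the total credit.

$4,073

Education Credit: base = 4 × $803 = $3,212. income exceeds $265,300 by $9,500, which is 7 full-or-partial $1,500 increments; reduction = 7 × $22 = $154, leaving $3,058.
Working Family Credit: 5% of the $134,700 excess over $140,100 is $6,735; credit = $7,750 − $6,735 = $1,015.
Small Business Credit: 15% of the $53,100 excess over $221,700 is $7,965 ≥ base, so the credit is $0.
Total: $3,058 + $1,015 + $0 = $4,073.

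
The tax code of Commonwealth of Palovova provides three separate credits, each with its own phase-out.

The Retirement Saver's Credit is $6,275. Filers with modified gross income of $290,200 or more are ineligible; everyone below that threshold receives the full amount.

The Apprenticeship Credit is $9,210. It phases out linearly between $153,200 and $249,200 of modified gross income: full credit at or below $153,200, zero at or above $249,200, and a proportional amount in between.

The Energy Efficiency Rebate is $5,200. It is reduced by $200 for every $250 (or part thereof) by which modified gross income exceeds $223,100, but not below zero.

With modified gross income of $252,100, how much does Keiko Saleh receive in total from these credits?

$6,275

Retirement Saver's Credit: $252,100 is below the $290,200 cutoff, so the full $6,275 applies.
Apprenticeship Credit: $252,100 is at or above $249,200, so the credit is $0.
Energy Efficiency Rebate: income exceeds $223,100 by $29,000 → 116 increments × $200 = $23,200 ≥ base, so the credit is $0.
Total: $6,275 + $0 + $0 = $6,275.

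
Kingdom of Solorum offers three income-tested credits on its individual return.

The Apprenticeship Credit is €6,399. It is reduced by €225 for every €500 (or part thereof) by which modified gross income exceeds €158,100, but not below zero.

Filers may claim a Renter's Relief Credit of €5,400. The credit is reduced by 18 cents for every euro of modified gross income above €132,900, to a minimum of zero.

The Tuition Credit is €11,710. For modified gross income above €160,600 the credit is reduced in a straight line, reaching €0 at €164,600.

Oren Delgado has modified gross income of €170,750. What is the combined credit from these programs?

€549

Apprenticeship Credit: income exceeds €158,100 by €12,650, which is 26 full-or-partial €500 increments; reduction = 26 × €225 = €5,850, leaving €549.
Renter's Relief Credit: 18% of the €37,850 excess over €132,900 is €6,813 ≥ base, so the credit is €0.
Tuition Credit: €170,750 is at or above €164,600, so the credit is €0.
Total: €549 + €0 + €0 = €549.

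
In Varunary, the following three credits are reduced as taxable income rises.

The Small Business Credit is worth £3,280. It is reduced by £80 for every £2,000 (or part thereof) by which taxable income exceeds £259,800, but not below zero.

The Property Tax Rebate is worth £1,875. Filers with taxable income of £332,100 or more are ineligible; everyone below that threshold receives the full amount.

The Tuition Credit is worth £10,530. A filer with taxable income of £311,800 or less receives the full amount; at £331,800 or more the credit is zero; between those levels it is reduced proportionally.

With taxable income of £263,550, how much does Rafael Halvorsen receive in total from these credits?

£15,525

Small Business Credit: income exceeds £259,800 by £3,750, which is 2 full-or-partial £2,000 increments; reduction = 2 × £80 = £160, leaving £3,120.
Property Tax Rebate: £263,550 is below the £332,100 cutoff, so the full £1,875 applies.
Tuition Credit: £263,550 is at or below the £311,800 threshold, so the full £10,530 applies.
Total: £3,120 + £1,875 + £10,530 = £15,525.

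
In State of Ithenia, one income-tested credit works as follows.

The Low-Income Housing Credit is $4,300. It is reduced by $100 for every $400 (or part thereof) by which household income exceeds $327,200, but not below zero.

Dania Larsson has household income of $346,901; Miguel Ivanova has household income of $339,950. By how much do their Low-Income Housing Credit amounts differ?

Dania ($346,901): Low-Income Housing Credit: income exceeds $327,200 by $19,701 → 50 increments × $100 = $5,000 ≥ base, so the credit is $0.
Miguel ($339,950): Low-Income Housing Credit: income exceeds $327,200 by $12,750, which is 32 full-or-partial $400 increments; reduction = 32 × $100 = $3,200, leaving $1,100.
Difference: |$0 − $1,100| = $1,100.

$1,100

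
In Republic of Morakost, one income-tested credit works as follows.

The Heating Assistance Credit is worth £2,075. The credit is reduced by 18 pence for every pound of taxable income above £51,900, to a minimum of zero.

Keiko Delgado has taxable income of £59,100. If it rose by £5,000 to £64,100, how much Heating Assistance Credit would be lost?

£779

At £59,100 — 18% of the £7,200 excess over £51,900 is £1,296; credit = £2,075 − £1,296 = £779.
At £64,100 — 18% of the £12,200 excess over £51,900 is £2,196 ≥ base, so the credit is £0.
Lost: £779 − £0 = £779.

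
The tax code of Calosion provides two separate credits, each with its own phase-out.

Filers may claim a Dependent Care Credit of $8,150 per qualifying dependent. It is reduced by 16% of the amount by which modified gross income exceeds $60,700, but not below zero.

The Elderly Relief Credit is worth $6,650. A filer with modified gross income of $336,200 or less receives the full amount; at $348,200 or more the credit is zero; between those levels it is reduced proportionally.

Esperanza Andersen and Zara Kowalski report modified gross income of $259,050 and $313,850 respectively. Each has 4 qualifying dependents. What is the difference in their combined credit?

$864

Esperanza ($259,050): Dependent Care Credit: base = 4 × $8,150 = $32,600. 16% of the $198,350 excess over $60,700 is $31,736; credit = $32,600 − $31,736 = $864. Elderly Relief Credit: $259,050 is at or below the $336,200 threshold, so the full $6,650 applies. total $864 + $6,650 = $7,514
Zara ($313,850): Dependent Care Credit: base = 4 × $8,150 = $32,600. 16% of the $253,150 excess over $60,700 is $40,504 ≥ base, so the credit is $0. Elderly Relief Credit: $313,850 is at or below the $336,200 threshold, so the full $6,650 applies. total $0 + $6,650 = $6,650
Difference: |$7,514 − $6,650| = $864.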